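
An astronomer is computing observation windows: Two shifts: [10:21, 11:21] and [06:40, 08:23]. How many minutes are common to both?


Interval A: [621, 681] minutes from midnight
Interval B: [400, 503] minutes from midnight
Overlap start = max(621, 400) = 621
Overlap end = min(681, 503) = 503
End <= start, so the intervals do not overlap: 0 minutes

0


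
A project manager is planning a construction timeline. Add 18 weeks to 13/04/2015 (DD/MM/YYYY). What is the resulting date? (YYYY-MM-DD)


Start: 2015-04-13
Weeks to add: 18
Convert to days: 18 x 7 = 126 days
Add 126 days to 2015-04-13
Result: 2015-08-17

2015-08-17


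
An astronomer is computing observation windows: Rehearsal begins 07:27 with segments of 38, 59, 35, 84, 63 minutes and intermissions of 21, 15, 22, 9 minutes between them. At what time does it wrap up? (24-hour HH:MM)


Start: 07:27 = 447 min from midnight
  after task 1 (38 min): 08:05
  after break (21 min): 08:26
  after task 2 (59 min): 09:25
  after break (15 min): 09:40
  after task 3 (35 min): 10:15
  after break (22 min): 10:37
  after task 4 (84 min): 12:01
  after break (9 min): 12:10
  after task 5 (63 min): 13:13
Total elapsed: 346 minutes
End time: 13:13

13:13


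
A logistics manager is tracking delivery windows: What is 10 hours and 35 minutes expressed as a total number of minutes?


Hours: 10
Minutes: 35
Convert hours to minutes: 10 x 60 = 600
Add remaining minutes: 600 + 35 = 635

635


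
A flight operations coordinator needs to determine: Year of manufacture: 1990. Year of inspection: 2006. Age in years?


Birth year: 1990
Current year: 2006
Age = current year - birth year
Age = 2006 - 1990 = 16

16


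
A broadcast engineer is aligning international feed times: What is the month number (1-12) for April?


Calendar month order:
3. March
4. April <--
5. May
April is month number 4

4


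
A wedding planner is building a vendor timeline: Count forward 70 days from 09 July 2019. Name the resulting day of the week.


Start: 2019-07-09 (Tuesday)
Step 1 - find target date: add 70 days
  2019-07-09 + 70 days = 2019-09-17
Step 2 - day of week:
  70 mod 7 = 0
  Tuesday + 0 days -> Tuesday
Result: Tuesday (2019-09-17)

Tuesday


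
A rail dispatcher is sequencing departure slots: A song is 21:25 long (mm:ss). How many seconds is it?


Minutes: 21
Extra seconds: 25
Seconds per minute: 60
Minutes to seconds: 21 x 60 = 1260
Total: 1260 + 25 = 1285

1285


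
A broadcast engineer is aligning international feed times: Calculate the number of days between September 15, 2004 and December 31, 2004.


Start: September 15, 2004
End: December 31, 2004
Days left in September: 15
October: 31
November: 30
December: 31
Sum of remaining months: 92
Total: 15 + 92 = 107

107


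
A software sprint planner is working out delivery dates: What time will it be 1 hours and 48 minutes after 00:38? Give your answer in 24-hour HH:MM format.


Start time: 00:38
Adding: 1 hours 48 minutes
Minutes: 38 + 48 = 86
Minute overflow: 86 >= 60, so carry 1 hour, minutes = 26
Hours: 0 + 1 + 1 = 2
Result: 02:26

02:26


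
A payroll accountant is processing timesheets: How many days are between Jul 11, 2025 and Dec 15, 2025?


Start date: 2025-07-11
End date: 2025-12-15
Jul 2025: +21 days
Aug 2025: +31 days
Sep 2025: +30 days
... (3 more months)
Total: 157 days

157


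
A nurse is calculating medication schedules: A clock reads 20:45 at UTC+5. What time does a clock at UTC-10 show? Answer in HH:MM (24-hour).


Local time: 20:45 at UTC+5 (offset 5h)
Target zone: UTC-10 (offset -10h)
Difference: -10 - (5) = -15 hours
Calculation: 20 + (-15) = 5
Result: 05:45

05:45


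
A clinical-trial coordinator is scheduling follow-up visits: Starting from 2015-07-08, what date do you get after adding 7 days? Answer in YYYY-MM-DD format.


Start: 2015-07-08
Adding 7 days
Days remaining in July: 23
Result: 2015-07-15

2015-07-15


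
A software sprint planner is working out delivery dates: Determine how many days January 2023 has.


Month: January
Year: 2023
January is a 31-day month
Total: 31 days

31


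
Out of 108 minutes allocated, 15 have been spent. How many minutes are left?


Total budget: 108 minutes
Time used: 15 minutes
Remaining: 108 - 15 = 93 minutes
Percent used: 13.9%
Percent remaining: 86.1%

93


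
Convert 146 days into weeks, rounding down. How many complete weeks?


Total days: 146
Days per week: 7
Division: 146 / 7 = 20 remainder 6
Complete weeks: 20
Remaining days: 6

20


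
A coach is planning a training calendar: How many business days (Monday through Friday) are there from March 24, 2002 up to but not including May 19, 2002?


Start: 2002-03-24 (Sunday)
End (exclusive): 2002-05-19 (Sunday)
Total calendar days: 56
Full weeks: 56 // 7 = 8 -> 40 weekdays
Remaining 0 days starting on Sunday:
Total business days: 40 + 0 = 40

40


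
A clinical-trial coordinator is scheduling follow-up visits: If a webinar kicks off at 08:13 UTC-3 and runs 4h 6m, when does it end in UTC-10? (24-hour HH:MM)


Start: 08:13 in UTC-3
Step 1 - add duration:
  minutes: 13 + 6 = 19
  hours: 8 + 4 + 0 = 12
  end in UTC-3: 12:19
Step 2 - convert UTC-3 -> UTC-10:
  offset difference: -10 - (-3) = -7 hours
  12 + (-7) = 5 -> mod 24 = 5
Result: 05:19 in UTC-10

05:19


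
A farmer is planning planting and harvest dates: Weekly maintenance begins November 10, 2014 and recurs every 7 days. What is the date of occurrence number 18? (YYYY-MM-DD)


First occurrence: 2014-11-10 (occurrence 1)
Each occurrence is 7 days after the previous.
Occurrence 18 is 17 weeks after the first.
17 weeks = 119 days
2014-11-10 + 119 days = 2015-03-09

2015-03-09


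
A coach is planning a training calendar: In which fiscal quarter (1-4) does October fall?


Month: October (month 10)
Q1: January-March (months 1-3)
Q2: April-June (months 4-6)
Q3: July-September (months 7-9)
Q4: October-December (months 10-12)
Month 10 falls in Q4

4


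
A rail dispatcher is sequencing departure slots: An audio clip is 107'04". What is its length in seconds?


Minutes: 107
Seconds: 4
Convert minutes to seconds: 107 x 60 = 6420
Add remaining seconds: 6420 + 4 = 6424

6424


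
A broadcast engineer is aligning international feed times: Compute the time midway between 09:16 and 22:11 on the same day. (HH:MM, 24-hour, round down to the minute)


Start time: 09:16 = 556 minutes from midnight
End time: 22:11 = 1331 minutes from midnight
Sum: 556 + 1331 = 1887
Midpoint: 1887 / 2 = 943 minutes
Convert: 943 / 60 = 15 hours, 43 minutes
Result: 15:43

15:43


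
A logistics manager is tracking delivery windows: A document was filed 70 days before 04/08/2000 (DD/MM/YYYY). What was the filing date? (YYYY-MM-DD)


Start: 2000-08-04
Subtracting 70 days
Days already passed in August: 4
After going back through August: 66 more days to subtract
July 2000: 31 days, 35 remaining
June 2000: 30 days, 5 remaining
May 2000 has 31 days, need 5
Result: 2000-05-26

2000-05-26


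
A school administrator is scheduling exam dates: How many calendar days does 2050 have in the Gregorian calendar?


Year: 2050
Check leap year rules:
Divisible by 4? No
2050 is not a leap year
Days: 365

365


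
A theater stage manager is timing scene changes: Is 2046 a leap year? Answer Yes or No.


Year: 2046
Divisible by 4? 2046 / 4 = 511.5 -> No
Not divisible by 4, so NOT a leap year

No


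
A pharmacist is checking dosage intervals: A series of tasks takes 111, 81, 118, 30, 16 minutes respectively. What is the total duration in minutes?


Durations: 111, 81, 118, 30, 16
Running sum: 111
+ 81 = 192
+ 118 = 310
+ 30 = 340
+ 16 = 356
Total duration: 356 minutes
That is 5 hours and 56 minutes

356


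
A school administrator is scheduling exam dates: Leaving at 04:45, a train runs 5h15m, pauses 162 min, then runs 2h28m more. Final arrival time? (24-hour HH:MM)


Depart: 04:45
Leg 1: +315 min -> 10:00
Layover: +162 min -> 12:42
Leg 2: +148 min -> 15:10
Total travel: 625 minutes = 10h 25m
Arrival: 15:10

15:10


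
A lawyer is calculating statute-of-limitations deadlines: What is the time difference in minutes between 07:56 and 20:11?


Start time: 07:56 = 476 minutes from midnight
End time: 20:11 = 1211 minutes from midnight
Difference: 1211 - 476 = 735 minutes
That is 12 hours and 15 minutes

735


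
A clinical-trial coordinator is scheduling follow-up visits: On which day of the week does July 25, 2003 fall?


Date: 2003-07-25
January 1, 2003 is a Wednesday
Day of year: 206
Offset from Jan 1: 205 days
205 mod 7 = 2
Result: Friday

Friday


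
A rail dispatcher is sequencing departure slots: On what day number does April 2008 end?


Month: April
Year: 2008
April is a 30-day month
Total: 30 days

30


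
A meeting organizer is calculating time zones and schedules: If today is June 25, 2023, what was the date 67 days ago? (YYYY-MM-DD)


Start: 2023-06-25
Subtracting 67 days
Days already passed in June: 25
After going back through June: 42 more days to subtract
May 2023: 31 days, 11 remaining
April 2023 has 30 days, need 11
Result: 2023-04-19

2023-04-19


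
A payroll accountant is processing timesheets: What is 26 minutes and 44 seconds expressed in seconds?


Minutes: 26
Extra seconds: 44
Seconds per minute: 60
Minutes to seconds: 26 x 60 = 1560
Total: 1560 + 44 = 1604

1604


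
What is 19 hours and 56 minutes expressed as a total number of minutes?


Hours: 19
Minutes: 56
Convert hours to minutes: 19 x 60 = 1140
Add remaining minutes: 1140 + 56 = 1196

1196


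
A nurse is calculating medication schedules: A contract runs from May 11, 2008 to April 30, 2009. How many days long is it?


Start date: 2008-05-11
End date: 2009-04-30
May 2008: +21 days
Jun 2008: +30 days
Jul 2008: +31 days
... (9 more months)
Total: 354 days

354


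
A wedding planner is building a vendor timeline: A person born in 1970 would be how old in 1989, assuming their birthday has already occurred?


Birth year: 1970
Current year: 1989
Age = current year - birth year
Age = 1989 - 1970 = 19

19


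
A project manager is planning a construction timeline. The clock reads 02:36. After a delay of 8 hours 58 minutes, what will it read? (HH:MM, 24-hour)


Start time: 02:36
Adding: 8 hours 58 minutes
Minutes: 36 + 58 = 94
Minute overflow: 94 >= 60, so carry 1 hour, minutes = 34
Hours: 2 + 8 + 1 = 11
Result: 11:34

11:34


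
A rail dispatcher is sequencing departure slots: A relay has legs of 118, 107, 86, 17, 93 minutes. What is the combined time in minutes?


Durations: 118, 107, 86, 17, 93
Running sum: 118
+ 107 = 225
+ 86 = 311
+ 17 = 328
+ 93 = 421
Total duration: 421 minutes
That is 7 hours and 1 minutes

421


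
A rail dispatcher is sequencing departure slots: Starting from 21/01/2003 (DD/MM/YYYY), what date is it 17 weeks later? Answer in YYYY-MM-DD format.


Start: 2003-01-21
Weeks to add: 17
Convert to days: 17 x 7 = 119 days
Add 119 days to 2003-01-21
Result: 2003-05-20

2003-05-20


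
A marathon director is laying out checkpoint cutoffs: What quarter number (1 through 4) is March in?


Month: March (month 3)
Q1: January-March (months 1-3)
Q2: April-June (months 4-6)
Q3: July-September (months 7-9)
Q4: October-December (months 10-12)
Month 3 falls in Q1

1


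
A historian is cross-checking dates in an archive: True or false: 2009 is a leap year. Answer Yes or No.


Year: 2009
Divisible by 4? 2009 / 4 = 502.25 -> No
Not divisible by 4, so NOT a leap year

No


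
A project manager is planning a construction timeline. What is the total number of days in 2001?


Year: 2001
Check leap year rules:
Divisible by 4? No
2001 is not a leap year
Days: 365

365


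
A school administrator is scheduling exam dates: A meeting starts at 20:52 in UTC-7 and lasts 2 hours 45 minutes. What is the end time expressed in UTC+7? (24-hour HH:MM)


Start: 20:52 in UTC-7
Step 1 - add duration:
  minutes: 52 + 45 = 97 (carry 1h)
  hours: 20 + 2 + 1 = 23
  end in UTC-7: 23:37
Step 2 - convert UTC-7 -> UTC+7:
  offset difference: 7 - (-7) = 14 hours
  23 + (14) = 37 -> mod 24 = 13
Result: 13:37 in UTC+7

13:37


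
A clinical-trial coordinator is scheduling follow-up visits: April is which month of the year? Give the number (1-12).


Calendar month order:
3. March
4. April <--
5. May
April is month number 4

4


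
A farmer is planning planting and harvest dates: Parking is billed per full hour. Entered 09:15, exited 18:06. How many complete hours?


Start: 09:15
End: 18:06
Hour difference: 18 - 9 = 9 hours
Minute difference: 6 - 15 = -9 minutes
Total minutes: 531
Complete hours: 531 / 60 = 8 (remainder 51)

8


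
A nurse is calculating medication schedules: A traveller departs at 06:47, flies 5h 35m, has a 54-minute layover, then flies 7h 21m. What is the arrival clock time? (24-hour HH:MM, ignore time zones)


Depart: 06:47
Leg 1: +335 min -> 12:22
Layover: +54 min -> 13:16
Leg 2: +441 min -> 20:37
Total travel: 830 minutes = 13h 50m
Arrival: 20:37

20:37


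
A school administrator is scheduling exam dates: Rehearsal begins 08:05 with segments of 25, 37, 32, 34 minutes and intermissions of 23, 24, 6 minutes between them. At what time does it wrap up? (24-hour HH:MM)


Start: 08:05 = 485 min from midnight
  after task 1 (25 min): 08:30
  after break (23 min): 08:53
  after task 2 (37 min): 09:30
  after break (24 min): 09:54
  after task 3 (32 min): 10:26
  after break (6 min): 10:32
  after task 4 (34 min): 11:06
Total elapsed: 181 minutes
End time: 11:06

11:06


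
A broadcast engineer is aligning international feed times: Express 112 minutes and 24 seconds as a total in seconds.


Minutes: 112
Seconds: 24
Convert minutes to seconds: 112 x 60 = 6720
Add remaining seconds: 6720 + 24 = 6744

6744


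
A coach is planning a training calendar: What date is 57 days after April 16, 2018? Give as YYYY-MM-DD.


Start: 2018-04-16
Adding 57 days
Days remaining in April: 14
After April: 43 days still to add
May 2018: 31 days, 12 remaining
June 2018 has 30 days, need 12
Result: 2018-06-12

2018-06-12


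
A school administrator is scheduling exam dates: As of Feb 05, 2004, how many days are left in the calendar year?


Start: February 05, 2004
End: December 31, 2004
Days left in February: 24
March: 31
April: 30
May: 31
June: 30
... plus remaining months
Sum of remaining months: 306
Total: 24 + 306 = 330

330


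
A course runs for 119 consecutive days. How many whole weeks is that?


Total days: 119
Days per week: 7
Division: 119 / 7 = 17 remainder 0
Complete weeks: 17
Remaining days: 0

17


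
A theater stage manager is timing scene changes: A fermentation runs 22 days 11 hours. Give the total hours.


Days: 22
Extra hours: 11
Hours per day: 24
Days to hours: 22 x 24 = 528
Total: 528 + 11 = 539

539


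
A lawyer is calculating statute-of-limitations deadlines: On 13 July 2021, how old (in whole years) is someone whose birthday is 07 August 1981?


Birth: 1981-08-07
Reference: 2021-07-13
Year difference: 2021 - 1981 = 40
Has birthday (08-07) occurred by 07-13? No
Birthday not yet reached this year -> subtract 1
Age in full years: 39

39


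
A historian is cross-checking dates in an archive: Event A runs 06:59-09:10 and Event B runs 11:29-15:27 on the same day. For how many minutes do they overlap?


Interval A: [419, 550] minutes from midnight
Interval B: [689, 927] minutes from midnight
Overlap start = max(419, 689) = 689
Overlap end = min(550, 927) = 550
End <= start, so the intervals do not overlap: 0 minutes

0


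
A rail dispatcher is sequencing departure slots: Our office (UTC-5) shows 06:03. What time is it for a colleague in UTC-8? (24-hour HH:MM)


Local time: 06:03 at UTC-5 (offset -5h)
Target zone: UTC-8 (offset -8h)
Difference: -8 - (-5) = -3 hours
Calculation: 6 + (-3) = 3
Result: 03:03

03:03


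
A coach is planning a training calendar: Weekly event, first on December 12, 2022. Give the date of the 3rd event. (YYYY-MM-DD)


First occurrence: 2022-12-12 (occurrence 1)
Each occurrence is 7 days after the previous.
Occurrence 3 is 2 weeks after the first.
2 weeks = 14 days
2022-12-12 + 14 days = 2022-12-26

2022-12-26


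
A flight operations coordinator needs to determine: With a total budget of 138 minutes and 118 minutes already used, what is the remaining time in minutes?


Total budget: 138 minutes
Time used: 118 minutes
Remaining: 138 - 118 = 20 minutes
Percent used: 85.5%
Percent remaining: 14.5%

20


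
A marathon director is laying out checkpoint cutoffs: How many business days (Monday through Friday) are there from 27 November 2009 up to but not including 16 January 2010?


Start: 2009-11-27 (Friday)
End (exclusive): 2010-01-16 (Saturday)
Total calendar days: 50
Full weeks: 50 // 7 = 7 -> 35 weekdays
Remaining 1 days starting on Friday:
  Fri(w) -> 1 weekdays
Total business days: 35 + 1 = 36

36


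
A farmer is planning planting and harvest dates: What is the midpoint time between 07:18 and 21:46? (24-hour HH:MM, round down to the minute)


Start time: 07:18 = 438 minutes from midnight
End time: 21:46 = 1306 minutes from midnight
Sum: 438 + 1306 = 1744
Midpoint: 1744 / 2 = 872 minutes
Convert: 872 / 60 = 14 hours, 32 minutes
Result: 14:32

14:32


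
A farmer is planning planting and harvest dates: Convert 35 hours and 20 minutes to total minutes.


Hours: 35
Extra minutes: 20
Minutes per hour: 60
Hours to minutes: 35 x 60 = 2100
Total: 2100 + 20 = 2120

2120


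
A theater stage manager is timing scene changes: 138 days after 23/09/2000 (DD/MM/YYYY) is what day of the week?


Start: 2000-09-23 (Saturday)
Step 1 - find target date: add 138 days
  2000-09-23 + 138 days = 2001-02-08
Step 2 - day of week:
  138 mod 7 = 5
  Saturday + 5 days -> Thursday
Result: Thursday (2001-02-08)

Thursday


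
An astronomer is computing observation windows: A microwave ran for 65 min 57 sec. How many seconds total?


Minutes: 65
Extra seconds: 57
Seconds per minute: 60
Minutes to seconds: 65 x 60 = 3900
Total: 3900 + 57 = 3957

3957


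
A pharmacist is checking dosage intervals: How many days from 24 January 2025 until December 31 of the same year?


Start: January 24, 2025
End: December 31, 2025
Days left in January: 7
February: 28
March: 31
April: 30
May: 31
... plus remaining months
Sum of remaining months: 334
Total: 7 + 334 = 341

341


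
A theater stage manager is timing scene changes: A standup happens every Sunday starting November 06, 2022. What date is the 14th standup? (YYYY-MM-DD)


First occurrence: 2022-11-06 (occurrence 1)
Each occurrence is 7 days after the previous.
Occurrence 14 is 13 weeks after the first.
13 weeks = 91 days
2022-11-06 + 91 days = 2023-02-05

2023-02-05


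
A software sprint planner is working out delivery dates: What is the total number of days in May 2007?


Month: May
Year: 2007
May is a 31-day month
Total: 31 days

31


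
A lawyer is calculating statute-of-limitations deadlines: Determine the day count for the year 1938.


Year: 1938
Check leap year rules:
Divisible by 4? No
1938 is not a leap year
Days: 365

365


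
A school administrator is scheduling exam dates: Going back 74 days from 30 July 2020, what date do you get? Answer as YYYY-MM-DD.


Start: 2020-07-30
Subtracting 74 days
Days already passed in July: 30
After going back through July: 44 more days to subtract
June 2020: 30 days, 14 remaining
May 2020 has 31 days, need 14
Result: 2020-05-17

2020-05-17


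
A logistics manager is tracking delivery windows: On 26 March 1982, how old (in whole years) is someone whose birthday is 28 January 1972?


Birth: 1972-01-28
Reference: 1982-03-26
Year difference: 1982 - 1972 = 10
Has birthday (01-28) occurred by 03-26? Yes
Age in full years: 10

10


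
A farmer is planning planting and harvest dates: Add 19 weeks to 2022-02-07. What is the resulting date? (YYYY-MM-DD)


Start: 2022-02-07
Weeks to add: 19
Convert to days: 19 x 7 = 133 days
Add 133 days to 2022-02-07
Result: 2022-06-20

2022-06-20


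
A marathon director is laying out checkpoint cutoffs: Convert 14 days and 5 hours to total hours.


Days: 14
Extra hours: 5
Hours per day: 24
Days to hours: 14 x 24 = 336
Total: 336 + 5 = 341

341


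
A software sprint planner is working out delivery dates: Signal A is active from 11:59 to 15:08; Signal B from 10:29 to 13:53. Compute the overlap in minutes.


Interval A: [719, 908] minutes from midnight
Interval B: [629, 833] minutes from midnight
Overlap start = max(719, 629) = 719
Overlap end = min(908, 833) = 833
Overlap = 833 - 719 = 114 minutes

114


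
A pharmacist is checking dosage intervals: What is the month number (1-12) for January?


Calendar month order:
1. January <--
2. February
January is month number 1

1


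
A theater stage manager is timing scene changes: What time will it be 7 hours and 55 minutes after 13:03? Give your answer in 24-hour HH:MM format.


Start time: 13:03
Adding: 7 hours 55 minutes
Minutes: 3 + 55 = 58
Hours: 13 + 7 + 0 = 20
Result: 20:58

20:58


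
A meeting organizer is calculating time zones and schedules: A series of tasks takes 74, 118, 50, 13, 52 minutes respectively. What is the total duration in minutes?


Durations: 74, 118, 50, 13, 52
Running sum: 74
+ 118 = 192
+ 50 = 242
+ 13 = 255
+ 52 = 307
Total duration: 307 minutes
That is 5 hours and 7 minutes

307


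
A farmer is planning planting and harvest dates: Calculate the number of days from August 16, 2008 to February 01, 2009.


Start date: 2008-08-16
End date: 2009-02-01
Aug 2008: +16 days
Sep 2008: +30 days
Oct 2008: +31 days
... (3 more months)
Total: 169 days

169


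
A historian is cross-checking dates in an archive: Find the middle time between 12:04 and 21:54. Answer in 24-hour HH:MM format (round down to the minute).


Start time: 12:04 = 724 minutes from midnight
End time: 21:54 = 1314 minutes from midnight
Sum: 724 + 1314 = 2038
Midpoint: 2038 / 2 = 1019 minutes
Convert: 1019 / 60 = 16 hours, 59 minutes
Result: 16:59

16:59


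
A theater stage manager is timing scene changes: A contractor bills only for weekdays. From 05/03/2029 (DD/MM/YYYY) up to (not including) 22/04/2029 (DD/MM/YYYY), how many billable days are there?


Start: 2029-03-05 (Monday)
End (exclusive): 2029-04-22 (Sunday)
Total calendar days: 48
Full weeks: 48 // 7 = 6 -> 30 weekdays
Remaining 6 days starting on Monday:
  Mon(w), Tue(w), Wed(w), Thu(w), Fri(w), Sat(-) -> 5 weekdays
Total business days: 30 + 5 = 35

35


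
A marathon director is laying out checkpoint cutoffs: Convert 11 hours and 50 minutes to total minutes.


Hours: 11
Extra minutes: 50
Minutes per hour: 60
Hours to minutes: 11 x 60 = 660
Total: 660 + 50 = 710

710


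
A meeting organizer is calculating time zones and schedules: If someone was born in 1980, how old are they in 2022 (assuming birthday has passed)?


Birth year: 1980
Current year: 2022
Age = current year - birth year
Age = 2022 - 1980 = 42

42


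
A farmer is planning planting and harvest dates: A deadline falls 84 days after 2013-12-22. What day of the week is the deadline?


Start: 2013-12-22 (Sunday)
Step 1 - find target date: add 84 days
  2013-12-22 + 84 days = 2014-03-16
Step 2 - day of week:
  84 mod 7 = 0
  Sunday + 0 days -> Sunday
Result: Sunday (2014-03-16)

Sunday


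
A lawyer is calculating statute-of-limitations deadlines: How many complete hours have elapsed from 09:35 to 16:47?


Start: 09:35
End: 16:47
Hour difference: 16 - 9 = 7 hours
Minute difference: 47 - 35 = 12 minutes
Total minutes: 432
Complete hours: 432 / 60 = 7 (remainder 12)

7


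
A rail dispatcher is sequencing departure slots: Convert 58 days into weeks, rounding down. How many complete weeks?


Total days: 58
Days per week: 7
Division: 58 / 7 = 8 remainder 2
Complete weeks: 8
Remaining days: 2

8


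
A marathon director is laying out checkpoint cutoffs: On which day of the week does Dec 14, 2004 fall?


Date: 2004-12-14
January 1, 2004 is a Thursday
Day of year: 349
Offset from Jan 1: 348 days
348 mod 7 = 5
Result: Tuesday

Tuesday


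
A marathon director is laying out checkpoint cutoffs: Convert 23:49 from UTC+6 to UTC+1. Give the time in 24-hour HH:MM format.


Local time: 23:49 at UTC+6 (offset 6h)
Target zone: UTC+1 (offset 1h)
Difference: 1 - (6) = -5 hours
Calculation: 23 + (-5) = 18
Result: 18:49

18:49


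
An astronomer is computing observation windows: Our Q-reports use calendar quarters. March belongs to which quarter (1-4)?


Month: March (month 3)
Q1: January-March (months 1-3)
Q2: April-June (months 4-6)
Q3: July-September (months 7-9)
Q4: October-December (months 10-12)
Month 3 falls in Q1

1


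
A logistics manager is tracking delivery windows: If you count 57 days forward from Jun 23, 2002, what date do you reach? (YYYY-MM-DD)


Start: 2002-06-23
Adding 57 days
Days remaining in June: 7
After June: 50 days still to add
July 2002: 31 days, 19 remaining
August 2002 has 31 days, need 19
Result: 2002-08-19

2002-08-19


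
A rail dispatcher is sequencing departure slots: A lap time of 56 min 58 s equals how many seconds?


Minutes: 56
Seconds: 58
Convert minutes to seconds: 56 x 60 = 3360
Add remaining seconds: 3360 + 58 = 3418

3418


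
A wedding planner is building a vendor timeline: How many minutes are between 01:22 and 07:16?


Start time: 01:22 = 82 minutes from midnight
End time: 07:16 = 436 minutes from midnight
Difference: 436 - 82 = 354 minutes
That is 5 hours and 54 minutes

354


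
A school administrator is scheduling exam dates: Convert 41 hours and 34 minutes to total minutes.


Hours: 41
Minutes: 34
Convert hours to minutes: 41 x 60 = 2460
Add remaining minutes: 2460 + 34 = 2494

2494


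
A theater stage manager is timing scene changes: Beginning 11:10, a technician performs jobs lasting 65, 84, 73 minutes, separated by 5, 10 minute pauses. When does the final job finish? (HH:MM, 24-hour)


Start: 11:10 = 670 min from midnight
  after task 1 (65 min): 12:15
  after break (5 min): 12:20
  after task 2 (84 min): 13:44
  after break (10 min): 13:54
  after task 3 (73 min): 15:07
Total elapsed: 237 minutes
End time: 15:07

15:07


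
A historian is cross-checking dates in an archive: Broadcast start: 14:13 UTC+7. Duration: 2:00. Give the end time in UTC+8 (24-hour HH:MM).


Start: 14:13 in UTC+7
Step 1 - add duration:
  minutes: 13 + 0 = 13
  hours: 14 + 2 + 0 = 16
  end in UTC+7: 16:13
Step 2 - convert UTC+7 -> UTC+8:
  offset difference: 8 - (7) = 1 hours
  16 + (1) = 17 -> mod 24 = 17
Result: 17:13 in UTC+8

17:13


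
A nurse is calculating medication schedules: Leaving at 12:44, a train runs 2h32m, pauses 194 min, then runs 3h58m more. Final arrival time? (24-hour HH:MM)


Depart: 12:44
Leg 1: +152 min -> 15:16
Layover: +194 min -> 18:30
Leg 2: +238 min -> 22:28
Total travel: 584 minutes = 9h 44m
Arrival: 22:28

22:28


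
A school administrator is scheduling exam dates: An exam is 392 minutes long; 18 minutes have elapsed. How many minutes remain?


Total budget: 392 minutes
Time used: 18 minutes
Remaining: 392 - 18 = 374 minutes
Percent used: 4.6%
Percent remaining: 95.4%

374


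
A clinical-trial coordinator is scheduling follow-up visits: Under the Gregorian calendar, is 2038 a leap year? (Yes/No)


Year: 2038
Divisible by 4? 2038 / 4 = 509.5 -> No
Not divisible by 4, so NOT a leap year

No


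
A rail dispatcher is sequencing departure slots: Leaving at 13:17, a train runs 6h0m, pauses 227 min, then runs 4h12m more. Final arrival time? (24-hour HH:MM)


Depart: 13:17
Leg 1: +360 min -> 19:17
Layover: +227 min -> 23:04
Leg 2: +252 min -> 03:16
Total travel: 839 minutes = 13h 59m
Arrival: 03:16

03:16


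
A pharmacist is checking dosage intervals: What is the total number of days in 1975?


Year: 1975
Check leap year rules:
Divisible by 4? No
1975 is not a leap year
Days: 365

365


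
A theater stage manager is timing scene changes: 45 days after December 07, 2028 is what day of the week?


Start: 2028-12-07 (Thursday)
Step 1 - find target date: add 45 days
  2028-12-07 + 45 days = 2029-01-21
Step 2 - day of week:
  45 mod 7 = 3
  Thursday + 3 days -> Sunday
Result: Sunday (2029-01-21)

Sunday


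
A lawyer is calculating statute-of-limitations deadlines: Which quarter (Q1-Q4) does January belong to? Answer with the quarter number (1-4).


Month: January (month 1)
Q1: January-March (months 1-3)
Q2: April-June (months 4-6)
Q3: July-September (months 7-9)
Q4: October-December (months 10-12)
Month 1 falls in Q1

1


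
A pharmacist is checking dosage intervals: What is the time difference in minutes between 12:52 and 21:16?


Start time: 12:52 = 772 minutes from midnight
End time: 21:16 = 1276 minutes from midnight
Difference: 1276 - 772 = 504 minutes
That is 8 hours and 24 minutes

504


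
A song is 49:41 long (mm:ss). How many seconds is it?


Minutes: 49
Extra seconds: 41
Seconds per minute: 60
Minutes to seconds: 49 x 60 = 2940
Total: 2940 + 41 = 2981

2981


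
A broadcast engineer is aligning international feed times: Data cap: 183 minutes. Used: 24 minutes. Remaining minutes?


Total budget: 183 minutes
Time used: 24 minutes
Remaining: 183 - 24 = 159 minutes
Percent used: 13.1%
Percent remaining: 86.9%

159


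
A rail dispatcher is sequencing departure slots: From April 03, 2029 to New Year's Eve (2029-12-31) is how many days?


Start: April 03, 2029
End: December 31, 2029
Days left in April: 27
May: 31
June: 30
July: 31
August: 31
... plus remaining months
Sum of remaining months: 245
Total: 27 + 245 = 272

272


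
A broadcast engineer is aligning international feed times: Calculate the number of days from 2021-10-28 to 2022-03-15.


Start date: 2021-10-28
End date: 2022-03-15
Oct 2021: +4 days
Nov 2021: +30 days
Dec 2021: +31 days
... (3 more months)
Total: 138 days

138


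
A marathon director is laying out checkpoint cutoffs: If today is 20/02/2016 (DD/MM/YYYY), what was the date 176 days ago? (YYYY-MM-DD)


Start: 2016-02-20
Subtracting 176 days
Days already passed in February: 20
After going back through February: 156 more days to subtract
January 2016: 31 days, 125 remaining
December 2015: 31 days, 94 remaining
November 2015: 30 days, 64 remaining
October 2015: 31 days, 33 remaining
Result: 2015-08-28

2015-08-28


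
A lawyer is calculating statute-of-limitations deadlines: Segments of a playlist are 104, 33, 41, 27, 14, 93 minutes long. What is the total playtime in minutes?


Durations: 104, 33, 41, 27, 14, 93
Running sum: 104
+ 33 = 137
+ 41 = 178
+ 27 = 205
+ 14 = 219
+ 93 = 312
Total duration: 312 minutes
That is 5 hours and 12 minutes

312


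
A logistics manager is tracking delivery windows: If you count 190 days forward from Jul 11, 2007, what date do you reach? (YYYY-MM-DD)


Start: 2007-07-11
Adding 190 days
Days remaining in July: 20
After July: 170 days still to add
August 2007: 31 days, 139 remaining
September 2007: 30 days, 109 remaining
October 2007: 31 days, 78 remaining
November 2007: 30 days, 48 remaining
Result: 2008-01-17

2008-01-17


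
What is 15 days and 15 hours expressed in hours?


Days: 15
Extra hours: 15
Hours per day: 24
Days to hours: 15 x 24 = 360
Total: 360 + 15 = 375

375


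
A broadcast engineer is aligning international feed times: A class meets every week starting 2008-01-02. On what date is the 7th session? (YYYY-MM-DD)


First occurrence: 2008-01-02 (occurrence 1)
Each occurrence is 7 days after the previous.
Occurrence 7 is 6 weeks after the first.
6 weeks = 42 days
2008-01-02 + 42 days = 2008-02-13

2008-02-13


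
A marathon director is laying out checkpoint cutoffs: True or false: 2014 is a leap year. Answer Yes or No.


Year: 2014
Divisible by 4? 2014 / 4 = 503.5 -> No
Not divisible by 4, so NOT a leap year

No


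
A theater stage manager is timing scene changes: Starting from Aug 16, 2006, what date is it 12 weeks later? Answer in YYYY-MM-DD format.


Start: 2006-08-16
Weeks to add: 12
Convert to days: 12 x 7 = 84 days
Add 84 days to 2006-08-16
Result: 2006-11-08

2006-11-08


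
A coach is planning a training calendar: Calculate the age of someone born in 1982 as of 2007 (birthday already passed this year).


Birth year: 1982
Current year: 2007
Age = current year - birth year
Age = 2007 - 1982 = 25

25


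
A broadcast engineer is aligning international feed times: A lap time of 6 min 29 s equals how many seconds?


Minutes: 6
Seconds: 29
Convert minutes to seconds: 6 x 60 = 360
Add remaining seconds: 360 + 29 = 389

389


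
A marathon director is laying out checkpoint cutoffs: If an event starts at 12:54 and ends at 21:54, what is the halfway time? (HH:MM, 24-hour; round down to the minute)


Start time: 12:54 = 774 minutes from midnight
End time: 21:54 = 1314 minutes from midnight
Sum: 774 + 1314 = 2088
Midpoint: 2088 / 2 = 1044 minutes
Convert: 1044 / 60 = 17 hours, 24 minutes
Result: 17:24

17:24


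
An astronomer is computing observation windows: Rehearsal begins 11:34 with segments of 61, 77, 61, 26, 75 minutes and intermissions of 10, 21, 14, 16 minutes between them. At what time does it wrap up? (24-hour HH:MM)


Start: 11:34 = 694 min from midnight
  after task 1 (61 min): 12:35
  after break (10 min): 12:45
  after task 2 (77 min): 14:02
  after break (21 min): 14:23
  after task 3 (61 min): 15:24
  after break (14 min): 15:38
  after task 4 (26 min): 16:04
  after break (16 min): 16:20
  after task 5 (75 min): 17:35
Total elapsed: 361 minutes
End time: 17:35

17:35


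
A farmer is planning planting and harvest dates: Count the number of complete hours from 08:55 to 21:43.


Start: 08:55
End: 21:43
Hour difference: 21 - 8 = 13 hours
Minute difference: 43 - 55 = -12 minutes
Total minutes: 768
Complete hours: 768 / 60 = 12 (remainder 48)

12


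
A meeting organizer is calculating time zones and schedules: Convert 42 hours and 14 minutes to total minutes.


Hours: 42
Minutes: 14
Convert hours to minutes: 42 x 60 = 2520
Add remaining minutes: 2520 + 14 = 2534

2534


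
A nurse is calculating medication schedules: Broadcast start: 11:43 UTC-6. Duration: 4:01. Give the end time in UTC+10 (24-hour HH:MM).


Start: 11:43 in UTC-6
Step 1 - add duration:
  minutes: 43 + 1 = 44
  hours: 11 + 4 + 0 = 15
  end in UTC-6: 15:44
Step 2 - convert UTC-6 -> UTC+10:
  offset difference: 10 - (-6) = 16 hours
  15 + (16) = 31 -> mod 24 = 7
Result: 07:44 in UTC+10

07:44


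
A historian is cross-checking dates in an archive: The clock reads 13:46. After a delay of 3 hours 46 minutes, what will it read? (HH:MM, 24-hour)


Start time: 13:46
Adding: 3 hours 46 minutes
Minutes: 46 + 46 = 92
Minute overflow: 92 >= 60, so carry 1 hour, minutes = 32
Hours: 13 + 3 + 1 = 17
Result: 17:32

17:32


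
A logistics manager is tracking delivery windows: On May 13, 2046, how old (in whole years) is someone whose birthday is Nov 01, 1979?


Birth: 1979-11-01
Reference: 2046-05-13
Year difference: 2046 - 1979 = 67
Has birthday (11-01) occurred by 05-13? No
Birthday not yet reached this year -> subtract 1
Age in full years: 66

66


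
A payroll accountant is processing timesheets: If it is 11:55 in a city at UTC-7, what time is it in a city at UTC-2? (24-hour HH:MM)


Local time: 11:55 at UTC-7 (offset -7h)
Target zone: UTC-2 (offset -2h)
Difference: -2 - (-7) = 5 hours
Calculation: 11 + (5) = 16
Result: 16:55

16:55


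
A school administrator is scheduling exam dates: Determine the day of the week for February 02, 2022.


Date: 2022-02-02
January 1, 2022 is a Saturday
Day of year: 33
Offset from Jan 1: 32 days
32 mod 7 = 4
Result: Wednesday

Wednesday


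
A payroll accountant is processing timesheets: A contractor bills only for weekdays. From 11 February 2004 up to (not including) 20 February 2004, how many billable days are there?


Start: 2004-02-11 (Wednesday)
End (exclusive): 2004-02-20 (Friday)
Total calendar days: 9
Full weeks: 9 // 7 = 1 -> 5 weekdays
Remaining 2 days starting on Wednesday:
  Wed(w), Thu(w) -> 2 weekdays
Total business days: 5 + 2 = 7

7


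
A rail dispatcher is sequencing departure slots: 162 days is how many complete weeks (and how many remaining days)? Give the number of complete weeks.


Total days: 162
Days per week: 7
Division: 162 / 7 = 23 remainder 1
Complete weeks: 23
Remaining days: 1

23


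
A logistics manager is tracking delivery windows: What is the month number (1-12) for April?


Calendar month order:
3. March
4. April <--
5. May
April is month number 4

4


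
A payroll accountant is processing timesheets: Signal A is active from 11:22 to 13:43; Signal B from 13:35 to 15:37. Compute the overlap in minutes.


Interval A: [682, 823] minutes from midnight
Interval B: [815, 937] minutes from midnight
Overlap start = max(682, 815) = 815
Overlap end = min(823, 937) = 823
Overlap = 823 - 815 = 8 minutes

8


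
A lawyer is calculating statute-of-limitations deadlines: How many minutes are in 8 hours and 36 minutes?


Hours: 8
Extra minutes: 36
Minutes per hour: 60
Hours to minutes: 8 x 60 = 480
Total: 480 + 36 = 516

516


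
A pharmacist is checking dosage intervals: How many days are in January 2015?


Month: January
Year: 2015
January is a 31-day month
Total: 31 days

31


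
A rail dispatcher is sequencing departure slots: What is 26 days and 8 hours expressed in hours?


Days: 26
Extra hours: 8
Hours per day: 24
Days to hours: 26 x 24 = 624
Total: 624 + 8 = 632

632


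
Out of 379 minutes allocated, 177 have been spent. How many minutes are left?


Total budget: 379 minutes
Time used: 177 minutes
Remaining: 379 - 177 = 202 minutes
Percent used: 46.7%
Percent remaining: 53.3%

202


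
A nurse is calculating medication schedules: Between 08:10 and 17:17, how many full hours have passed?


Start: 08:10
End: 17:17
Hour difference: 17 - 8 = 9 hours
Minute difference: 17 - 10 = 7 minutes
Total minutes: 547
Complete hours: 547 / 60 = 9 (remainder 7)

9


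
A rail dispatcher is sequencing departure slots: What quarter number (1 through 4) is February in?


Month: February (month 2)
Q1: January-March (months 1-3)
Q2: April-June (months 4-6)
Q3: July-September (months 7-9)
Q4: October-December (months 10-12)
Month 2 falls in Q1

1


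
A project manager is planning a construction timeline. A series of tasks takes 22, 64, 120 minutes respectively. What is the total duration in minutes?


Durations: 22, 64, 120
Running sum: 22
+ 64 = 86
+ 120 = 206
Total duration: 206 minutes
That is 3 hours and 26 minutes

206


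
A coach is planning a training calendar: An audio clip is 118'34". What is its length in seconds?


Minutes: 118
Seconds: 34
Convert minutes to seconds: 118 x 60 = 7080
Add remaining seconds: 7080 + 34 = 7114

7114


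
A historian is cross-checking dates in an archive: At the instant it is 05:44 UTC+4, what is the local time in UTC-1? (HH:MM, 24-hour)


Local time: 05:44 at UTC+4 (offset 4h)
Target zone: UTC-1 (offset -1h)
Difference: -1 - (4) = -5 hours
Calculation: 5 + (-5) = 0
Result: 00:44

00:44


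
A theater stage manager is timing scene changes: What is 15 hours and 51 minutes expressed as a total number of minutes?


Hours: 15
Minutes: 51
Convert hours to minutes: 15 x 60 = 900
Add remaining minutes: 900 + 51 = 951

951


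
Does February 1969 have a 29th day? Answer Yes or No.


Year: 1969
Divisible by 4? 1969 / 4 = 492.25 -> No
Not divisible by 4, so NOT a leap year

No


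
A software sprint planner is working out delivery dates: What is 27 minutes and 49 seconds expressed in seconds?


Minutes: 27
Extra seconds: 49
Seconds per minute: 60
Minutes to seconds: 27 x 60 = 1620
Total: 1620 + 49 = 1669

1669


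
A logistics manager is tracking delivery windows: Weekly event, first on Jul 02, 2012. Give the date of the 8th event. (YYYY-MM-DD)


First occurrence: 2012-07-02 (occurrence 1)
Each occurrence is 7 days after the previous.
Occurrence 8 is 7 weeks after the first.
7 weeks = 49 days
2012-07-02 + 49 days = 2012-08-20

2012-08-20
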